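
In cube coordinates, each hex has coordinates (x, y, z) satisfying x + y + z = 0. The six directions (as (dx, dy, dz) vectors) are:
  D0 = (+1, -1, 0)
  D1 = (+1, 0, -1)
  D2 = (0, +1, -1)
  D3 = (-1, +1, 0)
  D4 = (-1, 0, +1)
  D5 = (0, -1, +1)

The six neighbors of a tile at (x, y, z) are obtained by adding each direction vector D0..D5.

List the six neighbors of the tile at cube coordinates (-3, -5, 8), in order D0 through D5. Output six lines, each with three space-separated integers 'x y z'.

Answer: -2 -6 8
-2 -5 7
-3 -4 7
-4 -4 8
-4 -5 9
-3 -6 9

Derivation:
Center: (-3, -5, 8). Add each direction:
  D0: (-3, -5, 8) + (1, -1, 0) = (-2, -6, 8)
  D1: (-3, -5, 8) + (1, 0, -1) = (-2, -5, 7)
  D2: (-3, -5, 8) + (0, 1, -1) = (-3, -4, 7)
  D3: (-3, -5, 8) + (-1, 1, 0) = (-4, -4, 8)
  D4: (-3, -5, 8) + (-1, 0, 1) = (-4, -5, 9)
  D5: (-3, -5, 8) + (0, -1, 1) = (-3, -6, 9)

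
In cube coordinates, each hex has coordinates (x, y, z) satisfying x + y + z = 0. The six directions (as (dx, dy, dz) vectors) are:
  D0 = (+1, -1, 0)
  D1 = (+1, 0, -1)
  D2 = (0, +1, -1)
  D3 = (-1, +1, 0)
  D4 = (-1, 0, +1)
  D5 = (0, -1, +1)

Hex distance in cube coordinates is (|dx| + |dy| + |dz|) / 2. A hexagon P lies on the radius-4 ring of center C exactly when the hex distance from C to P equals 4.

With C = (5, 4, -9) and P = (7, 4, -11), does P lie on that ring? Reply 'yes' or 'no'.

Answer: no

Derivation:
|px - cx| = |7 - 5| = 2
|py - cy| = |4 - 4| = 0
|pz - cz| = |-11 - (-9)| = 2
distance = (2+0+2)/2 = 4/2 = 2
radius = 4; distance != radius -> no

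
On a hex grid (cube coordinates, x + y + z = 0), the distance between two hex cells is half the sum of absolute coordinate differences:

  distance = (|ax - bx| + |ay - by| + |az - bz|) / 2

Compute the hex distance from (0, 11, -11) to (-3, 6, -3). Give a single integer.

|ax - bx| = |0 - (-3)| = 3
|ay - by| = |11 - 6| = 5
|az - bz| = |-11 - (-3)| = 8
distance = (3 + 5 + 8) / 2 = 16 / 2 = 8

Answer: 8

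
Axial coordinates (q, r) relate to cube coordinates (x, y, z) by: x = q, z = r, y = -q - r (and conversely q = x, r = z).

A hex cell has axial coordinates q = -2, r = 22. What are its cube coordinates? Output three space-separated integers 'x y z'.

x = q = -2
z = r = 22
y = -x - z = -(-2) - (22) = -20

Answer: -2 -20 22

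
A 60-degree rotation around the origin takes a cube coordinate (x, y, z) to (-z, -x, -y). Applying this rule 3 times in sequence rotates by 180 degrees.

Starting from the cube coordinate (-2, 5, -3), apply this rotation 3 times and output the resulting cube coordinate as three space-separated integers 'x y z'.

Answer: 2 -5 3

Derivation:
Start: (-2, 5, -3)
Step 1: (-2, 5, -3) -> (-(-3), -(-2), -(5)) = (3, 2, -5)
Step 2: (3, 2, -5) -> (-(-5), -(3), -(2)) = (5, -3, -2)
Step 3: (5, -3, -2) -> (-(-2), -(5), -(-3)) = (2, -5, 3)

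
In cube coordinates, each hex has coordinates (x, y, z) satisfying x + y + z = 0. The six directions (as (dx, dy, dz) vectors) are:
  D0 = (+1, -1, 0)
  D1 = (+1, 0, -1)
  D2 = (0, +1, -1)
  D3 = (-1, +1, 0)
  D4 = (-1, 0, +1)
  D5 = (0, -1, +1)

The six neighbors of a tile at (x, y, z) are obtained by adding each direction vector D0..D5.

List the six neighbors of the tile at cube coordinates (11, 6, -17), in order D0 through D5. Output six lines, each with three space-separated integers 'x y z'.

Answer: 12 5 -17
12 6 -18
11 7 -18
10 7 -17
10 6 -16
11 5 -16

Derivation:
Center: (11, 6, -17). Add each direction:
  D0: (11, 6, -17) + (1, -1, 0) = (12, 5, -17)
  D1: (11, 6, -17) + (1, 0, -1) = (12, 6, -18)
  D2: (11, 6, -17) + (0, 1, -1) = (11, 7, -18)
  D3: (11, 6, -17) + (-1, 1, 0) = (10, 7, -17)
  D4: (11, 6, -17) + (-1, 0, 1) = (10, 6, -16)
  D5: (11, 6, -17) + (0, -1, 1) = (11, 5, -16)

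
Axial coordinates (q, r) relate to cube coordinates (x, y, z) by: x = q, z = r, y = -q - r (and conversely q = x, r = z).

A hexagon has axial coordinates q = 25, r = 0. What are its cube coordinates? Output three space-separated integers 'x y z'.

x = q = 25
z = r = 0
y = -x - z = -(25) - (0) = -25

Answer: 25 -25 0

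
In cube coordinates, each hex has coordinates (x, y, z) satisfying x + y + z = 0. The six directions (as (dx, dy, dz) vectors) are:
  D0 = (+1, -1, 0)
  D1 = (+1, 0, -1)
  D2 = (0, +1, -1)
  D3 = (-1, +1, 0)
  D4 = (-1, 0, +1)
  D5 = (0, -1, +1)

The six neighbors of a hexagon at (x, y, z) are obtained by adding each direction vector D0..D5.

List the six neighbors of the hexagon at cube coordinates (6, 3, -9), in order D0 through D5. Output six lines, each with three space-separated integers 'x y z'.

Answer: 7 2 -9
7 3 -10
6 4 -10
5 4 -9
5 3 -8
6 2 -8

Derivation:
Center: (6, 3, -9). Add each direction:
  D0: (6, 3, -9) + (1, -1, 0) = (7, 2, -9)
  D1: (6, 3, -9) + (1, 0, -1) = (7, 3, -10)
  D2: (6, 3, -9) + (0, 1, -1) = (6, 4, -10)
  D3: (6, 3, -9) + (-1, 1, 0) = (5, 4, -9)
  D4: (6, 3, -9) + (-1, 0, 1) = (5, 3, -8)
  D5: (6, 3, -9) + (0, -1, 1) = (6, 2, -8)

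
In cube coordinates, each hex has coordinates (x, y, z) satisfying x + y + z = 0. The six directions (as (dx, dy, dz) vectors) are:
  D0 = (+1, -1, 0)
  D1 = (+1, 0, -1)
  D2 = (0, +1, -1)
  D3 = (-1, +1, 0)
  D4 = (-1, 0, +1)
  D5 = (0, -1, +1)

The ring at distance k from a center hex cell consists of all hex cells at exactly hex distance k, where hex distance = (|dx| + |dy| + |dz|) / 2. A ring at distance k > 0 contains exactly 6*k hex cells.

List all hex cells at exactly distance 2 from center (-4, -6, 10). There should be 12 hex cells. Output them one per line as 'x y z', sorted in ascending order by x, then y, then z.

Walk ring at distance 2 from (-4, -6, 10):
Start at center + D4*2 = (-6, -6, 12)
  hex 0: (-6, -6, 12)
  hex 1: (-5, -7, 12)
  hex 2: (-4, -8, 12)
  hex 3: (-3, -8, 11)
  hex 4: (-2, -8, 10)
  hex 5: (-2, -7, 9)
  hex 6: (-2, -6, 8)
  hex 7: (-3, -5, 8)
  hex 8: (-4, -4, 8)
  hex 9: (-5, -4, 9)
  hex 10: (-6, -4, 10)
  hex 11: (-6, -5, 11)
Sorted: 12 hexes.

Answer: -6 -6 12
-6 -5 11
-6 -4 10
-5 -7 12
-5 -4 9
-4 -8 12
-4 -4 8
-3 -8 11
-3 -5 8
-2 -8 10
-2 -7 9
-2 -6 8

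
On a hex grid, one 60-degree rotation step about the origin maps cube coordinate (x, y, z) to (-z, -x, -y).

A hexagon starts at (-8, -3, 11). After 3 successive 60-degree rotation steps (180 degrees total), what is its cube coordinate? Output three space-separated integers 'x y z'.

Answer: 8 3 -11

Derivation:
Start: (-8, -3, 11)
Step 1: (-8, -3, 11) -> (-(11), -(-8), -(-3)) = (-11, 8, 3)
Step 2: (-11, 8, 3) -> (-(3), -(-11), -(8)) = (-3, 11, -8)
Step 3: (-3, 11, -8) -> (-(-8), -(-3), -(11)) = (8, 3, -11)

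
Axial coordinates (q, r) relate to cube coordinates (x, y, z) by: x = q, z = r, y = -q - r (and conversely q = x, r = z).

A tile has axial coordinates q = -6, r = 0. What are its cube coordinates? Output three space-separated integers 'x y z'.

x = q = -6
z = r = 0
y = -x - z = -(-6) - (0) = 6

Answer: -6 6 0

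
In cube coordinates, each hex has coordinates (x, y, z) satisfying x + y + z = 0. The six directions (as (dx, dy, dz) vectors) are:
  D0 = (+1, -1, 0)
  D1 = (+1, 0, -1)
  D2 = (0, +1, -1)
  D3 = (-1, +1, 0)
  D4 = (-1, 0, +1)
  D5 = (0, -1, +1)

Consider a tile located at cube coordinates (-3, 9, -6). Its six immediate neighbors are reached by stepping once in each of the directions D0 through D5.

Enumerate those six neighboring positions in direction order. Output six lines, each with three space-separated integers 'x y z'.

Answer: -2 8 -6
-2 9 -7
-3 10 -7
-4 10 -6
-4 9 -5
-3 8 -5

Derivation:
Center: (-3, 9, -6). Add each direction:
  D0: (-3, 9, -6) + (1, -1, 0) = (-2, 8, -6)
  D1: (-3, 9, -6) + (1, 0, -1) = (-2, 9, -7)
  D2: (-3, 9, -6) + (0, 1, -1) = (-3, 10, -7)
  D3: (-3, 9, -6) + (-1, 1, 0) = (-4, 10, -6)
  D4: (-3, 9, -6) + (-1, 0, 1) = (-4, 9, -5)
  D5: (-3, 9, -6) + (0, -1, 1) = (-3, 8, -5)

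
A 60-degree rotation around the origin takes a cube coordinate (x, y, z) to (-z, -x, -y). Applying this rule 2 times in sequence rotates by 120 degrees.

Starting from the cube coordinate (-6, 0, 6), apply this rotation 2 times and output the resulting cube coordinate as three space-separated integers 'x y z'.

Answer: 0 6 -6

Derivation:
Start: (-6, 0, 6)
Step 1: (-6, 0, 6) -> (-(6), -(-6), -(0)) = (-6, 6, 0)
Step 2: (-6, 6, 0) -> (-(0), -(-6), -(6)) = (0, 6, -6)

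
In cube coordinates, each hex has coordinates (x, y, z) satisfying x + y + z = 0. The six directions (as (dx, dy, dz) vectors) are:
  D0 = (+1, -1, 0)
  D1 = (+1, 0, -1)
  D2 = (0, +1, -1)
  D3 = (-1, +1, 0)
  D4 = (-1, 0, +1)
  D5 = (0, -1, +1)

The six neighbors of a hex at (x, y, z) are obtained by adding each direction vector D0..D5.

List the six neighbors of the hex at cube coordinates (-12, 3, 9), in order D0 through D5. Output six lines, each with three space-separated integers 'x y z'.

Answer: -11 2 9
-11 3 8
-12 4 8
-13 4 9
-13 3 10
-12 2 10

Derivation:
Center: (-12, 3, 9). Add each direction:
  D0: (-12, 3, 9) + (1, -1, 0) = (-11, 2, 9)
  D1: (-12, 3, 9) + (1, 0, -1) = (-11, 3, 8)
  D2: (-12, 3, 9) + (0, 1, -1) = (-12, 4, 8)
  D3: (-12, 3, 9) + (-1, 1, 0) = (-13, 4, 9)
  D4: (-12, 3, 9) + (-1, 0, 1) = (-13, 3, 10)
  D5: (-12, 3, 9) + (0, -1, 1) = (-12, 2, 10)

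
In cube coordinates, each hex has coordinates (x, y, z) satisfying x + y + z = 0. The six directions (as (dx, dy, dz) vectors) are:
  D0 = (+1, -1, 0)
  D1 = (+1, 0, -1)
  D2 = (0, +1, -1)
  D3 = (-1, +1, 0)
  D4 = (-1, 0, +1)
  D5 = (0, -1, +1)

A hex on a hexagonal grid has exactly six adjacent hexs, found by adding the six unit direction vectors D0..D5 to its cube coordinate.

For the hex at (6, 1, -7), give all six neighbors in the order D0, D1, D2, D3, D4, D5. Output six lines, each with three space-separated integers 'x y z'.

Center: (6, 1, -7). Add each direction:
  D0: (6, 1, -7) + (1, -1, 0) = (7, 0, -7)
  D1: (6, 1, -7) + (1, 0, -1) = (7, 1, -8)
  D2: (6, 1, -7) + (0, 1, -1) = (6, 2, -8)
  D3: (6, 1, -7) + (-1, 1, 0) = (5, 2, -7)
  D4: (6, 1, -7) + (-1, 0, 1) = (5, 1, -6)
  D5: (6, 1, -7) + (0, -1, 1) = (6, 0, -6)

Answer: 7 0 -7
7 1 -8
6 2 -8
5 2 -7
5 1 -6
6 0 -6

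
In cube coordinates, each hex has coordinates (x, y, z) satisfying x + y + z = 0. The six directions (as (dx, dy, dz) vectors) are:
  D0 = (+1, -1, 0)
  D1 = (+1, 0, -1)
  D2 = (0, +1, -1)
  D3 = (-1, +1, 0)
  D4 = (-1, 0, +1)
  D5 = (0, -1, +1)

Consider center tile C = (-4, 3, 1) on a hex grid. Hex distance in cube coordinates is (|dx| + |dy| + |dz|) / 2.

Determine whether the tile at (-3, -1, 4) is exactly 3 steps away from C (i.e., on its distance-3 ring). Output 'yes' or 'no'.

Answer: no

Derivation:
|px - cx| = |-3 - (-4)| = 1
|py - cy| = |-1 - 3| = 4
|pz - cz| = |4 - 1| = 3
distance = (1+4+3)/2 = 8/2 = 4
radius = 3; distance != radius -> no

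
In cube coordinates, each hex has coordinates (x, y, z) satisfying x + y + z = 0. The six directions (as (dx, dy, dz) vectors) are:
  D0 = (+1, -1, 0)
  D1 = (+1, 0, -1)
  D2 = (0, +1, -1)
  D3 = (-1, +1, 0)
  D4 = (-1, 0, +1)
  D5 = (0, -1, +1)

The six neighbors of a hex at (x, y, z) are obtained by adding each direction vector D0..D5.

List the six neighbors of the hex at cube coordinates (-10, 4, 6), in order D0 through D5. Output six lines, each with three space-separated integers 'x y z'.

Answer: -9 3 6
-9 4 5
-10 5 5
-11 5 6
-11 4 7
-10 3 7

Derivation:
Center: (-10, 4, 6). Add each direction:
  D0: (-10, 4, 6) + (1, -1, 0) = (-9, 3, 6)
  D1: (-10, 4, 6) + (1, 0, -1) = (-9, 4, 5)
  D2: (-10, 4, 6) + (0, 1, -1) = (-10, 5, 5)
  D3: (-10, 4, 6) + (-1, 1, 0) = (-11, 5, 6)
  D4: (-10, 4, 6) + (-1, 0, 1) = (-11, 4, 7)
  D5: (-10, 4, 6) + (0, -1, 1) = (-10, 3, 7)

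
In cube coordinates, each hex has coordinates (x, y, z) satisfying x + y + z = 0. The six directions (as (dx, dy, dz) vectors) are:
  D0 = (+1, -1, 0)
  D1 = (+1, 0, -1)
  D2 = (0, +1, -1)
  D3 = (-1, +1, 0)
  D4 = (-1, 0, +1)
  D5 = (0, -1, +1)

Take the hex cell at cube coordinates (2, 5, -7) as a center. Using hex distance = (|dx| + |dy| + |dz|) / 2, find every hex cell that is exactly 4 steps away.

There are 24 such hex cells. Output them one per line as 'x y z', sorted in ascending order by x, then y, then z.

Answer: -2 5 -3
-2 6 -4
-2 7 -5
-2 8 -6
-2 9 -7
-1 4 -3
-1 9 -8
0 3 -3
0 9 -9
1 2 -3
1 9 -10
2 1 -3
2 9 -11
3 1 -4
3 8 -11
4 1 -5
4 7 -11
5 1 -6
5 6 -11
6 1 -7
6 2 -8
6 3 -9
6 4 -10
6 5 -11

Derivation:
Walk ring at distance 4 from (2, 5, -7):
Start at center + D4*4 = (-2, 5, -3)
  hex 0: (-2, 5, -3)
  hex 1: (-1, 4, -3)
  hex 2: (0, 3, -3)
  hex 3: (1, 2, -3)
  hex 4: (2, 1, -3)
  hex 5: (3, 1, -4)
  hex 6: (4, 1, -5)
  hex 7: (5, 1, -6)
  hex 8: (6, 1, -7)
  hex 9: (6, 2, -8)
  hex 10: (6, 3, -9)
  hex 11: (6, 4, -10)
  hex 12: (6, 5, -11)
  hex 13: (5, 6, -11)
  hex 14: (4, 7, -11)
  hex 15: (3, 8, -11)
  hex 16: (2, 9, -11)
  hex 17: (1, 9, -10)
  hex 18: (0, 9, -9)
  hex 19: (-1, 9, -8)
  hex 20: (-2, 9, -7)
  hex 21: (-2, 8, -6)
  hex 22: (-2, 7, -5)
  hex 23: (-2, 6, -4)
Sorted: 24 hexes.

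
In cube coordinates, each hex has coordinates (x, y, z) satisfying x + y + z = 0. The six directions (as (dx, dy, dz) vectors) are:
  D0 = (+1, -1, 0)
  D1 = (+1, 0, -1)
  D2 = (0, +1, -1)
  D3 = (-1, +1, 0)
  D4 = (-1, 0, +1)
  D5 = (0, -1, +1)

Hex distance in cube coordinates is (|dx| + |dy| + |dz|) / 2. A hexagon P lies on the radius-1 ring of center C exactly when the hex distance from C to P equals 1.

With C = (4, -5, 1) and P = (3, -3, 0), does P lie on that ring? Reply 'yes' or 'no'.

|px - cx| = |3 - 4| = 1
|py - cy| = |-3 - (-5)| = 2
|pz - cz| = |0 - 1| = 1
distance = (1+2+1)/2 = 4/2 = 2
radius = 1; distance != radius -> no

Answer: no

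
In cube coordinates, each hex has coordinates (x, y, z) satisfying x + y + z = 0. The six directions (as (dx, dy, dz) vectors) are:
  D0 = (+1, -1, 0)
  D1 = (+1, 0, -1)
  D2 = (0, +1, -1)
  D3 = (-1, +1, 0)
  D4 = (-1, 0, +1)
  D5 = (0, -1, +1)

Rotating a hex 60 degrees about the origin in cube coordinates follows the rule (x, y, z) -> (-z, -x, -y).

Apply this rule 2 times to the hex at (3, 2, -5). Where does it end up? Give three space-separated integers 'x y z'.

Answer: 2 -5 3

Derivation:
Start: (3, 2, -5)
Step 1: (3, 2, -5) -> (-(-5), -(3), -(2)) = (5, -3, -2)
Step 2: (5, -3, -2) -> (-(-2), -(5), -(-3)) = (2, -5, 3)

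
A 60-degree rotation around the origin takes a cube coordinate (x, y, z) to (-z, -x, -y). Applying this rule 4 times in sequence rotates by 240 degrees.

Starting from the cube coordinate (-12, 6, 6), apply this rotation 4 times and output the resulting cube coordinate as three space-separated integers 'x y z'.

Answer: 6 -12 6

Derivation:
Start: (-12, 6, 6)
Step 1: (-12, 6, 6) -> (-(6), -(-12), -(6)) = (-6, 12, -6)
Step 2: (-6, 12, -6) -> (-(-6), -(-6), -(12)) = (6, 6, -12)
Step 3: (6, 6, -12) -> (-(-12), -(6), -(6)) = (12, -6, -6)
Step 4: (12, -6, -6) -> (-(-6), -(12), -(-6)) = (6, -12, 6)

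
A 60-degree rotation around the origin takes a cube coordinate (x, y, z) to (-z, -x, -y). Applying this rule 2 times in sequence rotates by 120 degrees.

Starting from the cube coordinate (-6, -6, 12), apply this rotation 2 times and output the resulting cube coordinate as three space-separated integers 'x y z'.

Start: (-6, -6, 12)
Step 1: (-6, -6, 12) -> (-(12), -(-6), -(-6)) = (-12, 6, 6)
Step 2: (-12, 6, 6) -> (-(6), -(-12), -(6)) = (-6, 12, -6)

Answer: -6 12 -6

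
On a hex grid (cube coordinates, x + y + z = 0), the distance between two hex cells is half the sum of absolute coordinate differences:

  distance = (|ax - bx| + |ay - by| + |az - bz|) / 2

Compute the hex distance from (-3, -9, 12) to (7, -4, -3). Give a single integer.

Answer: 15

Derivation:
|ax - bx| = |-3 - 7| = 10
|ay - by| = |-9 - (-4)| = 5
|az - bz| = |12 - (-3)| = 15
distance = (10 + 5 + 15) / 2 = 30 / 2 = 15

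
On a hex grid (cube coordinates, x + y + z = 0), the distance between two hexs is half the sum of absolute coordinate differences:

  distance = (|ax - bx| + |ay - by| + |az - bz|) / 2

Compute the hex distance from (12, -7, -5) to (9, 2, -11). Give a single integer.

|ax - bx| = |12 - 9| = 3
|ay - by| = |-7 - 2| = 9
|az - bz| = |-5 - (-11)| = 6
distance = (3 + 9 + 6) / 2 = 18 / 2 = 9

Answer: 9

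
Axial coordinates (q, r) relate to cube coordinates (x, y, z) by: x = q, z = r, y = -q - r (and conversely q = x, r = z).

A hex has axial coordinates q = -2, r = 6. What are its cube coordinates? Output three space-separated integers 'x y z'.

x = q = -2
z = r = 6
y = -x - z = -(-2) - (6) = -4

Answer: -2 -4 6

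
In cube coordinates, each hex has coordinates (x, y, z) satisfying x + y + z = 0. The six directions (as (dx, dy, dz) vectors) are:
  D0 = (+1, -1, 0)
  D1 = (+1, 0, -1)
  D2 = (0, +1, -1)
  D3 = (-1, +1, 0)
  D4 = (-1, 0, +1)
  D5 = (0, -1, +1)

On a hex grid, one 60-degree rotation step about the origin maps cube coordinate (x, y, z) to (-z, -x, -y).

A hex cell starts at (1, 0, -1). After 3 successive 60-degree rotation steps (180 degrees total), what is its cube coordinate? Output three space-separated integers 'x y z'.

Start: (1, 0, -1)
Step 1: (1, 0, -1) -> (-(-1), -(1), -(0)) = (1, -1, 0)
Step 2: (1, -1, 0) -> (-(0), -(1), -(-1)) = (0, -1, 1)
Step 3: (0, -1, 1) -> (-(1), -(0), -(-1)) = (-1, 0, 1)

Answer: -1 0 1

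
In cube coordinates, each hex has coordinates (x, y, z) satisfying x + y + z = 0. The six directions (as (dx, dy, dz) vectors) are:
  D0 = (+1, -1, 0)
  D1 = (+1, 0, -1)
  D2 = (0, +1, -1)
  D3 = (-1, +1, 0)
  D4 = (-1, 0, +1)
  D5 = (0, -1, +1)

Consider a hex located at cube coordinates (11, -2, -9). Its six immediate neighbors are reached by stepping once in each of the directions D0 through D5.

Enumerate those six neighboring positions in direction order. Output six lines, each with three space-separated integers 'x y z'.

Answer: 12 -3 -9
12 -2 -10
11 -1 -10
10 -1 -9
10 -2 -8
11 -3 -8

Derivation:
Center: (11, -2, -9). Add each direction:
  D0: (11, -2, -9) + (1, -1, 0) = (12, -3, -9)
  D1: (11, -2, -9) + (1, 0, -1) = (12, -2, -10)
  D2: (11, -2, -9) + (0, 1, -1) = (11, -1, -10)
  D3: (11, -2, -9) + (-1, 1, 0) = (10, -1, -9)
  D4: (11, -2, -9) + (-1, 0, 1) = (10, -2, -8)
  D5: (11, -2, -9) + (0, -1, 1) = (11, -3, -8)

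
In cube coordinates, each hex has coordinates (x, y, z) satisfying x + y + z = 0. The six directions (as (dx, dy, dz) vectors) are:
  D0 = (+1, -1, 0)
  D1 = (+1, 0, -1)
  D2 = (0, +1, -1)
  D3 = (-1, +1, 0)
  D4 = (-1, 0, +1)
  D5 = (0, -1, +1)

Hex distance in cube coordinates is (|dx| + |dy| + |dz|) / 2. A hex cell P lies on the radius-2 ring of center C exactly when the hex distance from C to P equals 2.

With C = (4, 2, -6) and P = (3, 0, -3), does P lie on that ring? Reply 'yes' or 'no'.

|px - cx| = |3 - 4| = 1
|py - cy| = |0 - 2| = 2
|pz - cz| = |-3 - (-6)| = 3
distance = (1+2+3)/2 = 6/2 = 3
radius = 2; distance != radius -> no

Answer: no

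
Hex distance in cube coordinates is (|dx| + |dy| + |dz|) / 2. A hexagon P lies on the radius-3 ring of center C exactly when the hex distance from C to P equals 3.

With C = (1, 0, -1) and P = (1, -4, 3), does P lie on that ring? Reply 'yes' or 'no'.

|px - cx| = |1 - 1| = 0
|py - cy| = |-4 - 0| = 4
|pz - cz| = |3 - (-1)| = 4
distance = (0+4+4)/2 = 8/2 = 4
radius = 3; distance != radius -> no

Answer: no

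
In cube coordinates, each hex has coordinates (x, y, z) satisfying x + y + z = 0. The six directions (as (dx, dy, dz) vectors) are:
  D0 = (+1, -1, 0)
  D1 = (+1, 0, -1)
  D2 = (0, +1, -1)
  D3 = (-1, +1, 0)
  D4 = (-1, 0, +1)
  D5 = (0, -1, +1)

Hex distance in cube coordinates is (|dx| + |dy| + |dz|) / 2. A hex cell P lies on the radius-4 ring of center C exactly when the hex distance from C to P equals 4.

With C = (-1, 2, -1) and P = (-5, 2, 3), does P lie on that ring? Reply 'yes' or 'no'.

Answer: yes

Derivation:
|px - cx| = |-5 - (-1)| = 4
|py - cy| = |2 - 2| = 0
|pz - cz| = |3 - (-1)| = 4
distance = (4+0+4)/2 = 8/2 = 4
radius = 4; distance == radius -> yes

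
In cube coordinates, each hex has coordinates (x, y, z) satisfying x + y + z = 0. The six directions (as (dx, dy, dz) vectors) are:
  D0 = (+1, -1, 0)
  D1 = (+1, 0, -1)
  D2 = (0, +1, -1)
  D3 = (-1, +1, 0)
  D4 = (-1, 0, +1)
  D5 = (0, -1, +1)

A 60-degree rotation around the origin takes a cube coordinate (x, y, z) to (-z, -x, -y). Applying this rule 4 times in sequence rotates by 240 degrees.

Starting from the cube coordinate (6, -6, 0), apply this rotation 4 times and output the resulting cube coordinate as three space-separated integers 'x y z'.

Answer: 0 6 -6

Derivation:
Start: (6, -6, 0)
Step 1: (6, -6, 0) -> (-(0), -(6), -(-6)) = (0, -6, 6)
Step 2: (0, -6, 6) -> (-(6), -(0), -(-6)) = (-6, 0, 6)
Step 3: (-6, 0, 6) -> (-(6), -(-6), -(0)) = (-6, 6, 0)
Step 4: (-6, 6, 0) -> (-(0), -(-6), -(6)) = (0, 6, -6)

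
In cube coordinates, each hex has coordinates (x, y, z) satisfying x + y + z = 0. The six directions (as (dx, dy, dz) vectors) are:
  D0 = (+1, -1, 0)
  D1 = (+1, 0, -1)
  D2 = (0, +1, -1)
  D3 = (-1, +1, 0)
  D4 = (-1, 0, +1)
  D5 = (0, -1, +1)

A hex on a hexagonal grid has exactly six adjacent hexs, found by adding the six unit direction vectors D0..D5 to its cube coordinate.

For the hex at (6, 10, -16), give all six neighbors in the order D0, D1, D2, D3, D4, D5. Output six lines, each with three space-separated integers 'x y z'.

Answer: 7 9 -16
7 10 -17
6 11 -17
5 11 -16
5 10 -15
6 9 -15

Derivation:
Center: (6, 10, -16). Add each direction:
  D0: (6, 10, -16) + (1, -1, 0) = (7, 9, -16)
  D1: (6, 10, -16) + (1, 0, -1) = (7, 10, -17)
  D2: (6, 10, -16) + (0, 1, -1) = (6, 11, -17)
  D3: (6, 10, -16) + (-1, 1, 0) = (5, 11, -16)
  D4: (6, 10, -16) + (-1, 0, 1) = (5, 10, -15)
  D5: (6, 10, -16) + (0, -1, 1) = (6, 9, -15)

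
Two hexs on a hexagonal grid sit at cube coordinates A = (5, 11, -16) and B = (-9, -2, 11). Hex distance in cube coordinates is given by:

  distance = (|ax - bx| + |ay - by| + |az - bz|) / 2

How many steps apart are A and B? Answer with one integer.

|ax - bx| = |5 - (-9)| = 14
|ay - by| = |11 - (-2)| = 13
|az - bz| = |-16 - 11| = 27
distance = (14 + 13 + 27) / 2 = 54 / 2 = 27

Answer: 27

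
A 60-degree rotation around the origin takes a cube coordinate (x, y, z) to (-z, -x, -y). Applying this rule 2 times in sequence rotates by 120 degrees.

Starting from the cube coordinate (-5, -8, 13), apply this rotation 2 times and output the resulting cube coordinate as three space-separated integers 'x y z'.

Answer: -8 13 -5

Derivation:
Start: (-5, -8, 13)
Step 1: (-5, -8, 13) -> (-(13), -(-5), -(-8)) = (-13, 5, 8)
Step 2: (-13, 5, 8) -> (-(8), -(-13), -(5)) = (-8, 13, -5)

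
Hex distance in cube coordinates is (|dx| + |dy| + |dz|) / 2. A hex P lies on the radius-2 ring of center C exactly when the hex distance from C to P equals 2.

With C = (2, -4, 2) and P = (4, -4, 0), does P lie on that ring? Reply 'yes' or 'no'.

|px - cx| = |4 - 2| = 2
|py - cy| = |-4 - (-4)| = 0
|pz - cz| = |0 - 2| = 2
distance = (2+0+2)/2 = 4/2 = 2
radius = 2; distance == radius -> yes

Answer: yes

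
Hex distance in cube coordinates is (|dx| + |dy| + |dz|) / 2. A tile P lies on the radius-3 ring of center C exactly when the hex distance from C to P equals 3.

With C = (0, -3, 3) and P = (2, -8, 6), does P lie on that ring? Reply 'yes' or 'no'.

|px - cx| = |2 - 0| = 2
|py - cy| = |-8 - (-3)| = 5
|pz - cz| = |6 - 3| = 3
distance = (2+5+3)/2 = 10/2 = 5
radius = 3; distance != radius -> no

Answer: no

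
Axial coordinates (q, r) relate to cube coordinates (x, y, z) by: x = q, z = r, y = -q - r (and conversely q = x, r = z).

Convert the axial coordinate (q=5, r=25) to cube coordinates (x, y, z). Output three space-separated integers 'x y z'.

Answer: 5 -30 25

Derivation:
x = q = 5
z = r = 25
y = -x - z = -(5) - (25) = -30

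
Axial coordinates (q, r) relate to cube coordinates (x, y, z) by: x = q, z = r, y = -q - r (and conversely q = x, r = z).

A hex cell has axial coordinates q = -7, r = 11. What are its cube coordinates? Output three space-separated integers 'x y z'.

x = q = -7
z = r = 11
y = -x - z = -(-7) - (11) = -4

Answer: -7 -4 11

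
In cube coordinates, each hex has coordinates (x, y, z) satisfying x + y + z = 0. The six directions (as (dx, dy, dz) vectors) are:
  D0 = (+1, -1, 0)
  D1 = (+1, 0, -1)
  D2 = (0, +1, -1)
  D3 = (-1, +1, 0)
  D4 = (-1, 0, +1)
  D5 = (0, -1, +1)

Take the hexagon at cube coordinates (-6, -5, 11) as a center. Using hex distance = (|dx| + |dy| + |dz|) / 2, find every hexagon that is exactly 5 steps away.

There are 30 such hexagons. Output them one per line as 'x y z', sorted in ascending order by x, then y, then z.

Answer: -11 -5 16
-11 -4 15
-11 -3 14
-11 -2 13
-11 -1 12
-11 0 11
-10 -6 16
-10 0 10
-9 -7 16
-9 0 9
-8 -8 16
-8 0 8
-7 -9 16
-7 0 7
-6 -10 16
-6 0 6
-5 -10 15
-5 -1 6
-4 -10 14
-4 -2 6
-3 -10 13
-3 -3 6
-2 -10 12
-2 -4 6
-1 -10 11
-1 -9 10
-1 -8 9
-1 -7 8
-1 -6 7
-1 -5 6

Derivation:
Walk ring at distance 5 from (-6, -5, 11):
Start at center + D4*5 = (-11, -5, 16)
  hex 0: (-11, -5, 16)
  hex 1: (-10, -6, 16)
  hex 2: (-9, -7, 16)
  hex 3: (-8, -8, 16)
  hex 4: (-7, -9, 16)
  hex 5: (-6, -10, 16)
  hex 6: (-5, -10, 15)
  hex 7: (-4, -10, 14)
  hex 8: (-3, -10, 13)
  hex 9: (-2, -10, 12)
  hex 10: (-1, -10, 11)
  hex 11: (-1, -9, 10)
  hex 12: (-1, -8, 9)
  hex 13: (-1, -7, 8)
  hex 14: (-1, -6, 7)
  hex 15: (-1, -5, 6)
  hex 16: (-2, -4, 6)
  hex 17: (-3, -3, 6)
  hex 18: (-4, -2, 6)
  hex 19: (-5, -1, 6)
  hex 20: (-6, 0, 6)
  hex 21: (-7, 0, 7)
  hex 22: (-8, 0, 8)
  hex 23: (-9, 0, 9)
  hex 24: (-10, 0, 10)
  hex 25: (-11, 0, 11)
  hex 26: (-11, -1, 12)
  hex 27: (-11, -2, 13)
  hex 28: (-11, -3, 14)
  hex 29: (-11, -4, 15)
Sorted: 30 hexes.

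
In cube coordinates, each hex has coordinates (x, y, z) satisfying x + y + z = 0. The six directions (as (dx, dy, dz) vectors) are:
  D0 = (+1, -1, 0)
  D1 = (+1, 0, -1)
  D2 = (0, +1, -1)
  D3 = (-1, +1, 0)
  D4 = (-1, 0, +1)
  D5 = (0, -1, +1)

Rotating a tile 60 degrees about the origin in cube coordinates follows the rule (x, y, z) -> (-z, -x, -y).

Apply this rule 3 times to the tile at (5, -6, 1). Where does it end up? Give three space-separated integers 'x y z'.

Answer: -5 6 -1

Derivation:
Start: (5, -6, 1)
Step 1: (5, -6, 1) -> (-(1), -(5), -(-6)) = (-1, -5, 6)
Step 2: (-1, -5, 6) -> (-(6), -(-1), -(-5)) = (-6, 1, 5)
Step 3: (-6, 1, 5) -> (-(5), -(-6), -(1)) = (-5, 6, -1)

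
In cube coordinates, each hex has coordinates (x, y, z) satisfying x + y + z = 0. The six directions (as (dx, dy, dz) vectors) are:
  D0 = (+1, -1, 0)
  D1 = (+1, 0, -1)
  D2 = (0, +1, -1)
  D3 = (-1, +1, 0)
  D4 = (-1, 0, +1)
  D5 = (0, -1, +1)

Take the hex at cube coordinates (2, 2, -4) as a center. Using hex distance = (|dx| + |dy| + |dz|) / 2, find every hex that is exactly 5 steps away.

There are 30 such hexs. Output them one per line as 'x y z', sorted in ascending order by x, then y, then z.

Answer: -3 2 1
-3 3 0
-3 4 -1
-3 5 -2
-3 6 -3
-3 7 -4
-2 1 1
-2 7 -5
-1 0 1
-1 7 -6
0 -1 1
0 7 -7
1 -2 1
1 7 -8
2 -3 1
2 7 -9
3 -3 0
3 6 -9
4 -3 -1
4 5 -9
5 -3 -2
5 4 -9
6 -3 -3
6 3 -9
7 -3 -4
7 -2 -5
7 -1 -6
7 0 -7
7 1 -8
7 2 -9

Derivation:
Walk ring at distance 5 from (2, 2, -4):
Start at center + D4*5 = (-3, 2, 1)
  hex 0: (-3, 2, 1)
  hex 1: (-2, 1, 1)
  hex 2: (-1, 0, 1)
  hex 3: (0, -1, 1)
  hex 4: (1, -2, 1)
  hex 5: (2, -3, 1)
  hex 6: (3, -3, 0)
  hex 7: (4, -3, -1)
  hex 8: (5, -3, -2)
  hex 9: (6, -3, -3)
  hex 10: (7, -3, -4)
  hex 11: (7, -2, -5)
  hex 12: (7, -1, -6)
  hex 13: (7, 0, -7)
  hex 14: (7, 1, -8)
  hex 15: (7, 2, -9)
  hex 16: (6, 3, -9)
  hex 17: (5, 4, -9)
  hex 18: (4, 5, -9)
  hex 19: (3, 6, -9)
  hex 20: (2, 7, -9)
  hex 21: (1, 7, -8)
  hex 22: (0, 7, -7)
  hex 23: (-1, 7, -6)
  hex 24: (-2, 7, -5)
  hex 25: (-3, 7, -4)
  hex 26: (-3, 6, -3)
  hex 27: (-3, 5, -2)
  hex 28: (-3, 4, -1)
  hex 29: (-3, 3, 0)
Sorted: 30 hexes.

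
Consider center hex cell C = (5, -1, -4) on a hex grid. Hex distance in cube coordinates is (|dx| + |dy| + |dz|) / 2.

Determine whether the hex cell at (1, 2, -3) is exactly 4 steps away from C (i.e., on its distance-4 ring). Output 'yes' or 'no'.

|px - cx| = |1 - 5| = 4
|py - cy| = |2 - (-1)| = 3
|pz - cz| = |-3 - (-4)| = 1
distance = (4+3+1)/2 = 8/2 = 4
radius = 4; distance == radius -> yes

Answer: yes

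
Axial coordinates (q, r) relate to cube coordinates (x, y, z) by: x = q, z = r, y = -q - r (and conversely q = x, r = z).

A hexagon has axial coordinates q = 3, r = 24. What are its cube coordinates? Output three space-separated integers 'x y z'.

x = q = 3
z = r = 24
y = -x - z = -(3) - (24) = -27

Answer: 3 -27 24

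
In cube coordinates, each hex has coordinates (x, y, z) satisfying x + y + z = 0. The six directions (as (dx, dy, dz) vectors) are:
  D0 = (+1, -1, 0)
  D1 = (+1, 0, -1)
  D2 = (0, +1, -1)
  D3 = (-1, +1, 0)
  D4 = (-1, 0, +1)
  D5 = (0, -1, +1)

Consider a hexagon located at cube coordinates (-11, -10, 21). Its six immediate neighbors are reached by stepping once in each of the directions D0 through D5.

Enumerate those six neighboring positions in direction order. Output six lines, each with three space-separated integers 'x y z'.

Answer: -10 -11 21
-10 -10 20
-11 -9 20
-12 -9 21
-12 -10 22
-11 -11 22

Derivation:
Center: (-11, -10, 21). Add each direction:
  D0: (-11, -10, 21) + (1, -1, 0) = (-10, -11, 21)
  D1: (-11, -10, 21) + (1, 0, -1) = (-10, -10, 20)
  D2: (-11, -10, 21) + (0, 1, -1) = (-11, -9, 20)
  D3: (-11, -10, 21) + (-1, 1, 0) = (-12, -9, 21)
  D4: (-11, -10, 21) + (-1, 0, 1) = (-12, -10, 22)
  D5: (-11, -10, 21) + (0, -1, 1) = (-11, -11, 22)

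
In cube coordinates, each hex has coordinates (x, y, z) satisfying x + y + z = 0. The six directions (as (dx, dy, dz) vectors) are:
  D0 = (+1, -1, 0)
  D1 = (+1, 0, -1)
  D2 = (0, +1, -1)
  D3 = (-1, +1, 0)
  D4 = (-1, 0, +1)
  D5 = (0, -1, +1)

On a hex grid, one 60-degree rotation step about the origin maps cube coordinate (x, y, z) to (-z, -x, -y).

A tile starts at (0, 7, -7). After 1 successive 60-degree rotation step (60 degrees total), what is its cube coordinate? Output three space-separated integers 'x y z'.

Start: (0, 7, -7)
Step 1: (0, 7, -7) -> (-(-7), -(0), -(7)) = (7, 0, -7)

Answer: 7 0 -7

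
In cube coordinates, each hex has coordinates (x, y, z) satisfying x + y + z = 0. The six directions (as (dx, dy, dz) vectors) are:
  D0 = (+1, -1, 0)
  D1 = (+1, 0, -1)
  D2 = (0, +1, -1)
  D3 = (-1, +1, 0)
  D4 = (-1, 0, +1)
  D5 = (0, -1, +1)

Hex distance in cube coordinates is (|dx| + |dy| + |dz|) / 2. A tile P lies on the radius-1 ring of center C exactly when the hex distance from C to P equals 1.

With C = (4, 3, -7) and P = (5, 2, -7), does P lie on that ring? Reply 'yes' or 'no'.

Answer: yes

Derivation:
|px - cx| = |5 - 4| = 1
|py - cy| = |2 - 3| = 1
|pz - cz| = |-7 - (-7)| = 0
distance = (1+1+0)/2 = 2/2 = 1
radius = 1; distance == radius -> yes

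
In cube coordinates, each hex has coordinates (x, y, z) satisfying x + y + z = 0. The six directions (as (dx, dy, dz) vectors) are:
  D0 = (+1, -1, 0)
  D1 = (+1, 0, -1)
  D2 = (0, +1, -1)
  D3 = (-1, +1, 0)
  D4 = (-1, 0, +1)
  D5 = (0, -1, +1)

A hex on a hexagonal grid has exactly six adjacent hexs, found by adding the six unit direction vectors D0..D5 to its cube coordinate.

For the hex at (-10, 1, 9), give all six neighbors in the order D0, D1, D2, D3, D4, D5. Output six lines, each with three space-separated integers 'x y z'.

Answer: -9 0 9
-9 1 8
-10 2 8
-11 2 9
-11 1 10
-10 0 10

Derivation:
Center: (-10, 1, 9). Add each direction:
  D0: (-10, 1, 9) + (1, -1, 0) = (-9, 0, 9)
  D1: (-10, 1, 9) + (1, 0, -1) = (-9, 1, 8)
  D2: (-10, 1, 9) + (0, 1, -1) = (-10, 2, 8)
  D3: (-10, 1, 9) + (-1, 1, 0) = (-11, 2, 9)
  D4: (-10, 1, 9) + (-1, 0, 1) = (-11, 1, 10)
  D5: (-10, 1, 9) + (0, -1, 1) = (-10, 0, 10)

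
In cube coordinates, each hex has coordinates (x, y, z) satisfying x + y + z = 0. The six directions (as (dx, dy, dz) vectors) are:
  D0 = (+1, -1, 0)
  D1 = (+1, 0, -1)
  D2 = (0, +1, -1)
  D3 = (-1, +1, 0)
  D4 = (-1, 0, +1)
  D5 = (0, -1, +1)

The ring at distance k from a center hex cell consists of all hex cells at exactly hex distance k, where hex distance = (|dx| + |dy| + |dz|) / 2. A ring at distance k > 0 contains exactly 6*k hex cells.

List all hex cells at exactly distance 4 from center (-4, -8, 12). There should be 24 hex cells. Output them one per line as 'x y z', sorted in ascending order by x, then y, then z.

Answer: -8 -8 16
-8 -7 15
-8 -6 14
-8 -5 13
-8 -4 12
-7 -9 16
-7 -4 11
-6 -10 16
-6 -4 10
-5 -11 16
-5 -4 9
-4 -12 16
-4 -4 8
-3 -12 15
-3 -5 8
-2 -12 14
-2 -6 8
-1 -12 13
-1 -7 8
0 -12 12
0 -11 11
0 -10 10
0 -9 9
0 -8 8

Derivation:
Walk ring at distance 4 from (-4, -8, 12):
Start at center + D4*4 = (-8, -8, 16)
  hex 0: (-8, -8, 16)
  hex 1: (-7, -9, 16)
  hex 2: (-6, -10, 16)
  hex 3: (-5, -11, 16)
  hex 4: (-4, -12, 16)
  hex 5: (-3, -12, 15)
  hex 6: (-2, -12, 14)
  hex 7: (-1, -12, 13)
  hex 8: (0, -12, 12)
  hex 9: (0, -11, 11)
  hex 10: (0, -10, 10)
  hex 11: (0, -9, 9)
  hex 12: (0, -8, 8)
  hex 13: (-1, -7, 8)
  hex 14: (-2, -6, 8)
  hex 15: (-3, -5, 8)
  hex 16: (-4, -4, 8)
  hex 17: (-5, -4, 9)
  hex 18: (-6, -4, 10)
  hex 19: (-7, -4, 11)
  hex 20: (-8, -4, 12)
  hex 21: (-8, -5, 13)
  hex 22: (-8, -6, 14)
  hex 23: (-8, -7, 15)
Sorted: 24 hexes.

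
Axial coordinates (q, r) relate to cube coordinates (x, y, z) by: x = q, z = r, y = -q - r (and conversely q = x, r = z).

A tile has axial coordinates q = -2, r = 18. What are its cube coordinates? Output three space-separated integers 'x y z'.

Answer: -2 -16 18

Derivation:
x = q = -2
z = r = 18
y = -x - z = -(-2) - (18) = -16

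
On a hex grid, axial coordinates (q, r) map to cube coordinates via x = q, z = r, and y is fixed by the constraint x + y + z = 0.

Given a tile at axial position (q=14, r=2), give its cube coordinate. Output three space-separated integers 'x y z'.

Answer: 14 -16 2

Derivation:
x = q = 14
z = r = 2
y = -x - z = -(14) - (2) = -16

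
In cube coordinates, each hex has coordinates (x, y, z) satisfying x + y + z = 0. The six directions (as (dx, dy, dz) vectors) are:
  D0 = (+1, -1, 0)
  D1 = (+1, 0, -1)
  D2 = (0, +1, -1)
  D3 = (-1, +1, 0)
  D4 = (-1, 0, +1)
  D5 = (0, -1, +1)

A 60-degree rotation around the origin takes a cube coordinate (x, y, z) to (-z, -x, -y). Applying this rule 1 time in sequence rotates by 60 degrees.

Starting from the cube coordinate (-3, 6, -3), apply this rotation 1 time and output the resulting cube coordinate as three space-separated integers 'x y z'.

Start: (-3, 6, -3)
Step 1: (-3, 6, -3) -> (-(-3), -(-3), -(6)) = (3, 3, -6)

Answer: 3 3 -6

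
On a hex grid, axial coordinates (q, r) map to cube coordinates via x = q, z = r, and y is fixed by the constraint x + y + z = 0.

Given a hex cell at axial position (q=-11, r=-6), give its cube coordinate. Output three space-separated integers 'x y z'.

Answer: -11 17 -6

Derivation:
x = q = -11
z = r = -6
y = -x - z = -(-11) - (-6) = 17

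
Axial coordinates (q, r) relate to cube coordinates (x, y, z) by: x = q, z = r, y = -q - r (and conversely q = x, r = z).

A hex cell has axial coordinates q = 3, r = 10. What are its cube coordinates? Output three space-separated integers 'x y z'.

x = q = 3
z = r = 10
y = -x - z = -(3) - (10) = -13

Answer: 3 -13 10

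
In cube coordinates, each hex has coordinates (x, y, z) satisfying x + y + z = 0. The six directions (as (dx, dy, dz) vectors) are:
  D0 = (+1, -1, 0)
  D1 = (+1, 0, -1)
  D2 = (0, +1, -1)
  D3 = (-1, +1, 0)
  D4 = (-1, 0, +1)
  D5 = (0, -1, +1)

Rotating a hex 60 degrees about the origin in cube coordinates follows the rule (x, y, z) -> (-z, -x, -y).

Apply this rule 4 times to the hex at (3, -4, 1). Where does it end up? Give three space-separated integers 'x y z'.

Start: (3, -4, 1)
Step 1: (3, -4, 1) -> (-(1), -(3), -(-4)) = (-1, -3, 4)
Step 2: (-1, -3, 4) -> (-(4), -(-1), -(-3)) = (-4, 1, 3)
Step 3: (-4, 1, 3) -> (-(3), -(-4), -(1)) = (-3, 4, -1)
Step 4: (-3, 4, -1) -> (-(-1), -(-3), -(4)) = (1, 3, -4)

Answer: 1 3 -4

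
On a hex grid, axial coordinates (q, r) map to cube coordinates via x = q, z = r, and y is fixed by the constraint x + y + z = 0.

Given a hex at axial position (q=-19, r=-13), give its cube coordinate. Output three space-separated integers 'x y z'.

x = q = -19
z = r = -13
y = -x - z = -(-19) - (-13) = 32

Answer: -19 32 -13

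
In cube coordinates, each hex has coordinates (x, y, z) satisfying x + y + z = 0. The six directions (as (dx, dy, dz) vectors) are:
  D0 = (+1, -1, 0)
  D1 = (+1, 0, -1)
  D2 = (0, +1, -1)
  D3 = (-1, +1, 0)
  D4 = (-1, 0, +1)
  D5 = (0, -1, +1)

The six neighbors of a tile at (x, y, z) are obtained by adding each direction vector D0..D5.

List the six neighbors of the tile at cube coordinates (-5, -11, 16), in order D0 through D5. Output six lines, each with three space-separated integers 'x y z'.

Center: (-5, -11, 16). Add each direction:
  D0: (-5, -11, 16) + (1, -1, 0) = (-4, -12, 16)
  D1: (-5, -11, 16) + (1, 0, -1) = (-4, -11, 15)
  D2: (-5, -11, 16) + (0, 1, -1) = (-5, -10, 15)
  D3: (-5, -11, 16) + (-1, 1, 0) = (-6, -10, 16)
  D4: (-5, -11, 16) + (-1, 0, 1) = (-6, -11, 17)
  D5: (-5, -11, 16) + (0, -1, 1) = (-5, -12, 17)

Answer: -4 -12 16
-4 -11 15
-5 -10 15
-6 -10 16
-6 -11 17
-5 -12 17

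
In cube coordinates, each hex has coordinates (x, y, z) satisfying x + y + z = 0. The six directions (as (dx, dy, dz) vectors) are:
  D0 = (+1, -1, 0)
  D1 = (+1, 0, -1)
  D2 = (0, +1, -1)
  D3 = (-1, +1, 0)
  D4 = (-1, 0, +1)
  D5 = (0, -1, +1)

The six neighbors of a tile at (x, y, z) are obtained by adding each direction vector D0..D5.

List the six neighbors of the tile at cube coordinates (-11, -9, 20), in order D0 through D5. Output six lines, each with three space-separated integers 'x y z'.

Center: (-11, -9, 20). Add each direction:
  D0: (-11, -9, 20) + (1, -1, 0) = (-10, -10, 20)
  D1: (-11, -9, 20) + (1, 0, -1) = (-10, -9, 19)
  D2: (-11, -9, 20) + (0, 1, -1) = (-11, -8, 19)
  D3: (-11, -9, 20) + (-1, 1, 0) = (-12, -8, 20)
  D4: (-11, -9, 20) + (-1, 0, 1) = (-12, -9, 21)
  D5: (-11, -9, 20) + (0, -1, 1) = (-11, -10, 21)

Answer: -10 -10 20
-10 -9 19
-11 -8 19
-12 -8 20
-12 -9 21
-11 -10 21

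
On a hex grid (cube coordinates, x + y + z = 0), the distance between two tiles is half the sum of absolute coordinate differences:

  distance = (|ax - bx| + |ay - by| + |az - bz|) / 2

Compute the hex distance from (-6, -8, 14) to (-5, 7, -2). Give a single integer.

|ax - bx| = |-6 - (-5)| = 1
|ay - by| = |-8 - 7| = 15
|az - bz| = |14 - (-2)| = 16
distance = (1 + 15 + 16) / 2 = 32 / 2 = 16

Answer: 16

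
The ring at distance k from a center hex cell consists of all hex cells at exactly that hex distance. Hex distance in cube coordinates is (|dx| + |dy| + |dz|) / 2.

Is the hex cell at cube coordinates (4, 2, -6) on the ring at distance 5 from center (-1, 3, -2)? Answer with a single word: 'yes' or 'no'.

Answer: yes

Derivation:
|px - cx| = |4 - (-1)| = 5
|py - cy| = |2 - 3| = 1
|pz - cz| = |-6 - (-2)| = 4
distance = (5+1+4)/2 = 10/2 = 5
radius = 5; distance == radius -> yes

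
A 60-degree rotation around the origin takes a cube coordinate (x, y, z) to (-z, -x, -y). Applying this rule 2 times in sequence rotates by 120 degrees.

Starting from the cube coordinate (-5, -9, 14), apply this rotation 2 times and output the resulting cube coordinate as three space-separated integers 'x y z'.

Answer: -9 14 -5

Derivation:
Start: (-5, -9, 14)
Step 1: (-5, -9, 14) -> (-(14), -(-5), -(-9)) = (-14, 5, 9)
Step 2: (-14, 5, 9) -> (-(9), -(-14), -(5)) = (-9, 14, -5)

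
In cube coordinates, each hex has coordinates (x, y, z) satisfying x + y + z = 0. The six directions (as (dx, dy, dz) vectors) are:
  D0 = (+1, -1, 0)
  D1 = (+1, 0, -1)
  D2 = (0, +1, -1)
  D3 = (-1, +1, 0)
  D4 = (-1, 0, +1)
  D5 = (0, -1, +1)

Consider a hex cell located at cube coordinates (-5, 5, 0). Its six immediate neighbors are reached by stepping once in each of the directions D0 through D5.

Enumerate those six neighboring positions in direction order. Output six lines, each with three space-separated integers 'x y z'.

Answer: -4 4 0
-4 5 -1
-5 6 -1
-6 6 0
-6 5 1
-5 4 1

Derivation:
Center: (-5, 5, 0). Add each direction:
  D0: (-5, 5, 0) + (1, -1, 0) = (-4, 4, 0)
  D1: (-5, 5, 0) + (1, 0, -1) = (-4, 5, -1)
  D2: (-5, 5, 0) + (0, 1, -1) = (-5, 6, -1)
  D3: (-5, 5, 0) + (-1, 1, 0) = (-6, 6, 0)
  D4: (-5, 5, 0) + (-1, 0, 1) = (-6, 5, 1)
  D5: (-5, 5, 0) + (0, -1, 1) = (-5, 4, 1)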